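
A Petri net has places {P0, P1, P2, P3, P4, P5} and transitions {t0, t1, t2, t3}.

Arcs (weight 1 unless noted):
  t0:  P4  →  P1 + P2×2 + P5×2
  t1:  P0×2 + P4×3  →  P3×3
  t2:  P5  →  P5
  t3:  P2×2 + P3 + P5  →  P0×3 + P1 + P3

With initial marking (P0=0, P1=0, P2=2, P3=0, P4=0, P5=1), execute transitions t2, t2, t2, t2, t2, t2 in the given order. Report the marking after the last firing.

step 1: fire t2:  (P0=0, P1=0, P2=2, P3=0, P4=0, P5=1) → (P0=0, P1=0, P2=2, P3=0, P4=0, P5=1)
step 2: fire t2:  (P0=0, P1=0, P2=2, P3=0, P4=0, P5=1) → (P0=0, P1=0, P2=2, P3=0, P4=0, P5=1)
step 3: fire t2:  (P0=0, P1=0, P2=2, P3=0, P4=0, P5=1) → (P0=0, P1=0, P2=2, P3=0, P4=0, P5=1)
step 4: fire t2:  (P0=0, P1=0, P2=2, P3=0, P4=0, P5=1) → (P0=0, P1=0, P2=2, P3=0, P4=0, P5=1)
step 5: fire t2:  (P0=0, P1=0, P2=2, P3=0, P4=0, P5=1) → (P0=0, P1=0, P2=2, P3=0, P4=0, P5=1)
step 6: fire t2:  (P0=0, P1=0, P2=2, P3=0, P4=0, P5=1) → (P0=0, P1=0, P2=2, P3=0, P4=0, P5=1)

(P0=0, P1=0, P2=2, P3=0, P4=0, P5=1)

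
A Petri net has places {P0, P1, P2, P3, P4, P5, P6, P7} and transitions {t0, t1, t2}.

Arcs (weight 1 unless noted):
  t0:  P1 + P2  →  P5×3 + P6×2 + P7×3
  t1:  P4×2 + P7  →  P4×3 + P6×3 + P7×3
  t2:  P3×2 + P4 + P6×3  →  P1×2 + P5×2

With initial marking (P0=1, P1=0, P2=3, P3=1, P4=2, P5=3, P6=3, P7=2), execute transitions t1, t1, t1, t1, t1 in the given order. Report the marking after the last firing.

step 1: fire t1:  (P0=1, P1=0, P2=3, P3=1, P4=2, P5=3, P6=3, P7=2) → (P0=1, P1=0, P2=3, P3=1, P4=3, P5=3, P6=6, P7=4)
step 2: fire t1:  (P0=1, P1=0, P2=3, P3=1, P4=3, P5=3, P6=6, P7=4) → (P0=1, P1=0, P2=3, P3=1, P4=4, P5=3, P6=9, P7=6)
step 3: fire t1:  (P0=1, P1=0, P2=3, P3=1, P4=4, P5=3, P6=9, P7=6) → (P0=1, P1=0, P2=3, P3=1, P4=5, P5=3, P6=12, P7=8)
step 4: fire t1:  (P0=1, P1=0, P2=3, P3=1, P4=5, P5=3, P6=12, P7=8) → (P0=1, P1=0, P2=3, P3=1, P4=6, P5=3, P6=15, P7=10)
step 5: fire t1:  (P0=1, P1=0, P2=3, P3=1, P4=6, P5=3, P6=15, P7=10) → (P0=1, P1=0, P2=3, P3=1, P4=7, P5=3, P6=18, P7=12)

(P0=1, P1=0, P2=3, P3=1, P4=7, P5=3, P6=18, P7=12)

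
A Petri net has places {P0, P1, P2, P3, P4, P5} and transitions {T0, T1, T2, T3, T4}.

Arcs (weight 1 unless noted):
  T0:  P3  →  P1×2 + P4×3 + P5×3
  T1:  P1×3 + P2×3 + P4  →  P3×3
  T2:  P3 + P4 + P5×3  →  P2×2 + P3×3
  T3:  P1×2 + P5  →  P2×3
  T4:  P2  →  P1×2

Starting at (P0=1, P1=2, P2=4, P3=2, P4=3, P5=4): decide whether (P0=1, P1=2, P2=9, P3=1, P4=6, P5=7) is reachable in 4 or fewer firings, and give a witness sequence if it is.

depth 0: 1 marking
depth 1: 5 markings reached so far
depth 2: 15 markings reached so far
depth 3: 33 markings reached so far
depth 4: 62 markings reached so far
target is not among the 62 markings reachable within 4 steps

NO — not reachable within 4 firings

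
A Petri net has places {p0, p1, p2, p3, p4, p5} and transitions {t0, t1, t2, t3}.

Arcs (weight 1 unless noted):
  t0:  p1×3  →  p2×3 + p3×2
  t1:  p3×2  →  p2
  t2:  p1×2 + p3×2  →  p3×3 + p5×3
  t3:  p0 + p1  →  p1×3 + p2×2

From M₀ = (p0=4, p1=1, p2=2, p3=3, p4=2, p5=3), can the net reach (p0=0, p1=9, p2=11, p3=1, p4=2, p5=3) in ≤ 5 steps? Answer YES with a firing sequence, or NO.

step 1: fire t1:  (p0=4, p1=1, p2=2, p3=3, p4=2, p5=3) → (p0=4, p1=1, p2=3, p3=1, p4=2, p5=3)
step 2: fire t3:  (p0=4, p1=1, p2=3, p3=1, p4=2, p5=3) → (p0=3, p1=3, p2=5, p3=1, p4=2, p5=3)
step 3: fire t3:  (p0=3, p1=3, p2=5, p3=1, p4=2, p5=3) → (p0=2, p1=5, p2=7, p3=1, p4=2, p5=3)
step 4: fire t3:  (p0=2, p1=5, p2=7, p3=1, p4=2, p5=3) → (p0=1, p1=7, p2=9, p3=1, p4=2, p5=3)
step 5: fire t3:  (p0=1, p1=7, p2=9, p3=1, p4=2, p5=3) → (p0=0, p1=9, p2=11, p3=1, p4=2, p5=3)

YES — reachable via ⟨t1, t3, t3, t3, t3⟩ (5 firings)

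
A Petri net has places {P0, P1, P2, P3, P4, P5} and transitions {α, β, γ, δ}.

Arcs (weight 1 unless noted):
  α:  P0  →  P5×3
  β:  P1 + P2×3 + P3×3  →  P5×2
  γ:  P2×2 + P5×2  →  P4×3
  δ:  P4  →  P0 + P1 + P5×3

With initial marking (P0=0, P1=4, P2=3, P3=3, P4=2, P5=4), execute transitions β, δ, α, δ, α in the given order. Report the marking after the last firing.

(P0=0, P1=5, P2=0, P3=0, P4=0, P5=18)

step 1: fire β:  (P0=0, P1=4, P2=3, P3=3, P4=2, P5=4) → (P0=0, P1=3, P2=0, P3=0, P4=2, P5=6)
step 2: fire δ:  (P0=0, P1=3, P2=0, P3=0, P4=2, P5=6) → (P0=1, P1=4, P2=0, P3=0, P4=1, P5=9)
step 3: fire α:  (P0=1, P1=4, P2=0, P3=0, P4=1, P5=9) → (P0=0, P1=4, P2=0, P3=0, P4=1, P5=12)
step 4: fire δ:  (P0=0, P1=4, P2=0, P3=0, P4=1, P5=12) → (P0=1, P1=5, P2=0, P3=0, P4=0, P5=15)
step 5: fire α:  (P0=1, P1=5, P2=0, P3=0, P4=0, P5=15) → (P0=0, P1=5, P2=0, P3=0, P4=0, P5=18)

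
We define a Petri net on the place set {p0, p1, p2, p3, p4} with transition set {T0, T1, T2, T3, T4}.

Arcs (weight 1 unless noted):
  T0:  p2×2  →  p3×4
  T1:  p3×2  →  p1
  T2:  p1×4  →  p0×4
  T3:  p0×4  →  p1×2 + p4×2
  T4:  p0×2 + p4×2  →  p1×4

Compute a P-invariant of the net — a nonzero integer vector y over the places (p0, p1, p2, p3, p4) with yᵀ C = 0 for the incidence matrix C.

y = (p0:2, p1:2, p2:2, p3:1, p4:2)

Incidence matrix C (rows=places, cols=transitions):
       T0   T1   T2   T3   T4
   p0   0    0    4   -4   -2
   p1   0    1   -4    2    4
   p2  -2    0    0    0    0
   p3   4   -2    0    0    0
   p4   0    0    0    2   -2

Candidate y = [2, 2, 2, 1, 2]; check y·C column-wise:
  col T0: 2·0 + 2·0 + 2·-2 + 1·4 + 2·0 = 0
  col T1: 2·0 + 2·1 + 2·0 + 1·-2 + 2·0 = 0
  col T2: 2·4 + 2·-4 + 2·0 + 1·0 + 2·0 = 0
  col T3: 2·-4 + 2·2 + 2·0 + 1·0 + 2·2 = 0
  col T4: 2·-2 + 2·4 + 2·0 + 1·0 + 2·-2 = 0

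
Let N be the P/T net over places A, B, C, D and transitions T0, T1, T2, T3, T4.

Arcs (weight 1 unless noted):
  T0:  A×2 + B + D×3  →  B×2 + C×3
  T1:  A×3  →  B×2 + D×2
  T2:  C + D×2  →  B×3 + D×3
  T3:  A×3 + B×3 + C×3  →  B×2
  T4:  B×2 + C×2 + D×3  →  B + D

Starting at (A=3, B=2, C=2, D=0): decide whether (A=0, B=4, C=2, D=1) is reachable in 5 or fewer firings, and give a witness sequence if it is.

depth 0: 1 marking
depth 1: 2 markings reached so far
depth 2: 3 markings reached so far
depth 3: 4 markings reached so far
depth 4: 4 markings reached so far
(frontier empty at depth 4; search complete)
target is not among the 4 markings reachable within 5 steps

NO — not reachable within 5 firings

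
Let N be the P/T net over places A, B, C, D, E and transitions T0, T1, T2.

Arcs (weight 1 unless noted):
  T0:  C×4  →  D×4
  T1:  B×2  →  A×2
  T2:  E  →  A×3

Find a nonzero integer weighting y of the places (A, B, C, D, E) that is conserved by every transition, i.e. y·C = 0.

y = (A:0, B:0, C:1, D:1, E:0)

Incidence matrix C (rows=places, cols=transitions):
       T0   T1   T2
    A   0    2    3
    B   0   -2    0
    C  -4    0    0
    D   4    0    0
    E   0    0   -1

Candidate y = [0, 0, 1, 1, 0]; check y·C column-wise:
  col T0: 1·-4 + 1·4 = 0
  col T1: 0·2 + 0·-2 + 1·0 + 1·0 = 0
  col T2: 0·3 + 1·0 + 1·0 + 0·-1 = 0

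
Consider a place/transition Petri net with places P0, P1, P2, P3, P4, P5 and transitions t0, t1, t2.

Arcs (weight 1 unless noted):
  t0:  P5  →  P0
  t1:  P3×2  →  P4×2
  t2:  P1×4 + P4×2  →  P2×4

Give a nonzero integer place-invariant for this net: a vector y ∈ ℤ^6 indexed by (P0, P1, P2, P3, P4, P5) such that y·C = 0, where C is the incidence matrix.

Incidence matrix C (rows=places, cols=transitions):
       t0   t1   t2
   P0   1    0    0
   P1   0    0   -4
   P2   0    0    4
   P3   0   -2    0
   P4   0    2   -2
   P5  -1    0    0

Candidate y = [0, 1, 1, 0, 0, 0]; check y·C column-wise:
  col t0: 0·1 + 1·0 + 1·0 + 0·-1 = 0
  col t1: 1·0 + 1·0 + 0·-2 + 0·2 = 0
  col t2: 1·-4 + 1·4 + 0·-2 = 0

y = (P0:0, P1:1, P2:1, P3:0, P4:0, P5:0)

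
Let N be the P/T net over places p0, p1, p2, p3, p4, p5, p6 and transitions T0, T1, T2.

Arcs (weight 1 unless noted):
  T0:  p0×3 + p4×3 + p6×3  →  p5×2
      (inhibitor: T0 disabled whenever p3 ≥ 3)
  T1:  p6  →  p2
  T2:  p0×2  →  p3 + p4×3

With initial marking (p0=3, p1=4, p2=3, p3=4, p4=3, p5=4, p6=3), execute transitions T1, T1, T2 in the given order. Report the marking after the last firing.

step 1: fire T1:  (p0=3, p1=4, p2=3, p3=4, p4=3, p5=4, p6=3) → (p0=3, p1=4, p2=4, p3=4, p4=3, p5=4, p6=2)
step 2: fire T1:  (p0=3, p1=4, p2=4, p3=4, p4=3, p5=4, p6=2) → (p0=3, p1=4, p2=5, p3=4, p4=3, p5=4, p6=1)
step 3: fire T2:  (p0=3, p1=4, p2=5, p3=4, p4=3, p5=4, p6=1) → (p0=1, p1=4, p2=5, p3=5, p4=6, p5=4, p6=1)

(p0=1, p1=4, p2=5, p3=5, p4=6, p5=4, p6=1)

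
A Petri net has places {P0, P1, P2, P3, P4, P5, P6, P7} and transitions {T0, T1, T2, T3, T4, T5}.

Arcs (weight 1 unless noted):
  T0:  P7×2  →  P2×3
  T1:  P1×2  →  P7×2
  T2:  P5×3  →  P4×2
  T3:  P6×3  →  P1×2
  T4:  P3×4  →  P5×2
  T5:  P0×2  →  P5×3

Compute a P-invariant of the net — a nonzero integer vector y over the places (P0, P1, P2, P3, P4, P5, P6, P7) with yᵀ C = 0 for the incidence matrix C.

y = (P0:3, P1:0, P2:0, P3:1, P4:3, P5:2, P6:0, P7:0)

Incidence matrix C (rows=places, cols=transitions):
       T0   T1   T2   T3   T4   T5
   P0   0    0    0    0    0   -2
   P1   0   -2    0    2    0    0
   P2   3    0    0    0    0    0
   P3   0    0    0    0   -4    0
   P4   0    0    2    0    0    0
   P5   0    0   -3    0    2    3
   P6   0    0    0   -3    0    0
   P7  -2    2    0    0    0    0

Candidate y = [3, 0, 0, 1, 3, 2, 0, 0]; check y·C column-wise:
  col T0: 3·0 + 0·3 + 1·0 + 3·0 + 2·0 + 0·-2 = 0
  col T1: 3·0 + 0·-2 + 1·0 + 3·0 + 2·0 + 0·2 = 0
  col T2: 3·0 + 1·0 + 3·2 + 2·-3 = 0
  col T3: 3·0 + 0·2 + 1·0 + 3·0 + 2·0 + 0·-3 = 0
  col T4: 3·0 + 1·-4 + 3·0 + 2·2 = 0
  col T5: 3·-2 + 1·0 + 3·0 + 2·3 = 0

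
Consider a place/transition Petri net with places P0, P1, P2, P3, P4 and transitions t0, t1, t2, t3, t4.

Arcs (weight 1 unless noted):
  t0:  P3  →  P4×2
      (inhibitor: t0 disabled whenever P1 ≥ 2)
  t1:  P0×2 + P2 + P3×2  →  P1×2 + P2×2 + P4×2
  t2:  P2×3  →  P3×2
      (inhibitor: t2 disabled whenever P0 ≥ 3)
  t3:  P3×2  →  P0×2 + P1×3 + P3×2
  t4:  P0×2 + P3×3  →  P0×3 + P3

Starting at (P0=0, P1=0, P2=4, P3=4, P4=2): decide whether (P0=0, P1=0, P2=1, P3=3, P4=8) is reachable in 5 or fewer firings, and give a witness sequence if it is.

YES — reachable via ⟨t0, t0, t0, t2⟩ (4 firings)

step 1: fire t0:  (P0=0, P1=0, P2=4, P3=4, P4=2) → (P0=0, P1=0, P2=4, P3=3, P4=4)
step 2: fire t0:  (P0=0, P1=0, P2=4, P3=3, P4=4) → (P0=0, P1=0, P2=4, P3=2, P4=6)
step 3: fire t0:  (P0=0, P1=0, P2=4, P3=2, P4=6) → (P0=0, P1=0, P2=4, P3=1, P4=8)
step 4: fire t2:  (P0=0, P1=0, P2=4, P3=1, P4=8) → (P0=0, P1=0, P2=1, P3=3, P4=8)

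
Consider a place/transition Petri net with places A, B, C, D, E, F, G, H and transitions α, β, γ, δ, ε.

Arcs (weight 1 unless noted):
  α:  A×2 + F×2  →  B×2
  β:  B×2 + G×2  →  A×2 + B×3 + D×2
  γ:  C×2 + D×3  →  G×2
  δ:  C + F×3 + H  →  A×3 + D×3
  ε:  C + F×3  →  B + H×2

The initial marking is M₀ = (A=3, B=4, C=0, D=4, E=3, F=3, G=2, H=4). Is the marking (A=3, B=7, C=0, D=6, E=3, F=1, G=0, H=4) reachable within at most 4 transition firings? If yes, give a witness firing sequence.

step 1: fire α:  (A=3, B=4, C=0, D=4, E=3, F=3, G=2, H=4) → (A=1, B=6, C=0, D=4, E=3, F=1, G=2, H=4)
step 2: fire β:  (A=1, B=6, C=0, D=4, E=3, F=1, G=2, H=4) → (A=3, B=7, C=0, D=6, E=3, F=1, G=0, H=4)

YES — reachable via ⟨α, β⟩ (2 firings)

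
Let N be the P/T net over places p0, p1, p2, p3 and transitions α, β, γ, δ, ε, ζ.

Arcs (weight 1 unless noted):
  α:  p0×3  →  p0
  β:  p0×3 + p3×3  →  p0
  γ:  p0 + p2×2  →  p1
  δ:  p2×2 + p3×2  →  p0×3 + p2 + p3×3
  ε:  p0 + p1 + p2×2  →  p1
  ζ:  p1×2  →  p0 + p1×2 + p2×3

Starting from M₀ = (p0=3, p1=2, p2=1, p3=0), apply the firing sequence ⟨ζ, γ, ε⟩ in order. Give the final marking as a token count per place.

step 1: fire ζ:  (p0=3, p1=2, p2=1, p3=0) → (p0=4, p1=2, p2=4, p3=0)
step 2: fire γ:  (p0=4, p1=2, p2=4, p3=0) → (p0=3, p1=3, p2=2, p3=0)
step 3: fire ε:  (p0=3, p1=3, p2=2, p3=0) → (p0=2, p1=3, p2=0, p3=0)

(p0=2, p1=3, p2=0, p3=0)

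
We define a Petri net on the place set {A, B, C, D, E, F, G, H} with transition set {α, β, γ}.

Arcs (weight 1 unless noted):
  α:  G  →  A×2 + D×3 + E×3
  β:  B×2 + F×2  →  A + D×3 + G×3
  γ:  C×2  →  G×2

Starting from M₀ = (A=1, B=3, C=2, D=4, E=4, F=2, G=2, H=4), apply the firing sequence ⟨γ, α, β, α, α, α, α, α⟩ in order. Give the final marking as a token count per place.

(A=14, B=1, C=0, D=25, E=22, F=0, G=1, H=4)

step 1: fire γ:  (A=1, B=3, C=2, D=4, E=4, F=2, G=2, H=4) → (A=1, B=3, C=0, D=4, E=4, F=2, G=4, H=4)
step 2: fire α:  (A=1, B=3, C=0, D=4, E=4, F=2, G=4, H=4) → (A=3, B=3, C=0, D=7, E=7, F=2, G=3, H=4)
step 3: fire β:  (A=3, B=3, C=0, D=7, E=7, F=2, G=3, H=4) → (A=4, B=1, C=0, D=10, E=7, F=0, G=6, H=4)
step 4: fire α:  (A=4, B=1, C=0, D=10, E=7, F=0, G=6, H=4) → (A=6, B=1, C=0, D=13, E=10, F=0, G=5, H=4)
step 5: fire α:  (A=6, B=1, C=0, D=13, E=10, F=0, G=5, H=4) → (A=8, B=1, C=0, D=16, E=13, F=0, G=4, H=4)
step 6: fire α:  (A=8, B=1, C=0, D=16, E=13, F=0, G=4, H=4) → (A=10, B=1, C=0, D=19, E=16, F=0, G=3, H=4)
step 7: fire α:  (A=10, B=1, C=0, D=19, E=16, F=0, G=3, H=4) → (A=12, B=1, C=0, D=22, E=19, F=0, G=2, H=4)
step 8: fire α:  (A=12, B=1, C=0, D=22, E=19, F=0, G=2, H=4) → (A=14, B=1, C=0, D=25, E=22, F=0, G=1, H=4)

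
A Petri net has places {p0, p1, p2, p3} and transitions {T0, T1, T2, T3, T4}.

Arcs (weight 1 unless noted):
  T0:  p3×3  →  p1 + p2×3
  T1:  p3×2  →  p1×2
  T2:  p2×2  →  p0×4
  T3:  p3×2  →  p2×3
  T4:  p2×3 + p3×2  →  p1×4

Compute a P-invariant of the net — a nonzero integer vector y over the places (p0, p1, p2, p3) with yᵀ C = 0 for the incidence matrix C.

Incidence matrix C (rows=places, cols=transitions):
       T0   T1   T2   T3   T4
   p0   0    0    4    0    0
   p1   1    2    0    0    4
   p2   3    0   -2    3   -3
   p3  -3   -2    0   -2   -2

Candidate y = [1, 3, 2, 3]; check y·C column-wise:
  col T0: 1·0 + 3·1 + 2·3 + 3·-3 = 0
  col T1: 1·0 + 3·2 + 2·0 + 3·-2 = 0
  col T2: 1·4 + 3·0 + 2·-2 + 3·0 = 0
  col T3: 1·0 + 3·0 + 2·3 + 3·-2 = 0
  col T4: 1·0 + 3·4 + 2·-3 + 3·-2 = 0

y = (p0:1, p1:3, p2:2, p3:3)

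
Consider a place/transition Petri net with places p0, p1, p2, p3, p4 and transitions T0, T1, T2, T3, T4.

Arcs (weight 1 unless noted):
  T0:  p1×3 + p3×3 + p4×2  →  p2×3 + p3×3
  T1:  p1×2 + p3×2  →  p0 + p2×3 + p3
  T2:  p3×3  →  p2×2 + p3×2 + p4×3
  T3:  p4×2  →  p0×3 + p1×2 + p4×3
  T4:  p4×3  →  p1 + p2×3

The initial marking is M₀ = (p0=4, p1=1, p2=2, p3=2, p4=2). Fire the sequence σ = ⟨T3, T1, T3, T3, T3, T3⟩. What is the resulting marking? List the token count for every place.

step 1: fire T3:  (p0=4, p1=1, p2=2, p3=2, p4=2) → (p0=7, p1=3, p2=2, p3=2, p4=3)
step 2: fire T1:  (p0=7, p1=3, p2=2, p3=2, p4=3) → (p0=8, p1=1, p2=5, p3=1, p4=3)
step 3: fire T3:  (p0=8, p1=1, p2=5, p3=1, p4=3) → (p0=11, p1=3, p2=5, p3=1, p4=4)
step 4: fire T3:  (p0=11, p1=3, p2=5, p3=1, p4=4) → (p0=14, p1=5, p2=5, p3=1, p4=5)
step 5: fire T3:  (p0=14, p1=5, p2=5, p3=1, p4=5) → (p0=17, p1=7, p2=5, p3=1, p4=6)
step 6: fire T3:  (p0=17, p1=7, p2=5, p3=1, p4=6) → (p0=20, p1=9, p2=5, p3=1, p4=7)

(p0=20, p1=9, p2=5, p3=1, p4=7)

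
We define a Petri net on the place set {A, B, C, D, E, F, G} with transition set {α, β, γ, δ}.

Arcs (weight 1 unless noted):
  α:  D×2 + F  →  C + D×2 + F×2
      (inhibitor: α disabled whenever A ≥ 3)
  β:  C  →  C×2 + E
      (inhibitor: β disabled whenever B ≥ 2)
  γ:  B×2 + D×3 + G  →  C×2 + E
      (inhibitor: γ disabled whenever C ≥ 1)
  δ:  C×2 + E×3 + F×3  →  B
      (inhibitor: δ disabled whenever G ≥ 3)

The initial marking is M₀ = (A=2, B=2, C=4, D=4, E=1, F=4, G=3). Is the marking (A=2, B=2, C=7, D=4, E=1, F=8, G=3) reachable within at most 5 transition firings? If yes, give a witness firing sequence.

depth 0: 1 marking
depth 1: 2 markings reached so far
depth 2: 3 markings reached so far
depth 3: 4 markings reached so far
depth 4: 5 markings reached so far
depth 5: 6 markings reached so far
target is not among the 6 markings reachable within 5 steps

NO — not reachable within 5 firings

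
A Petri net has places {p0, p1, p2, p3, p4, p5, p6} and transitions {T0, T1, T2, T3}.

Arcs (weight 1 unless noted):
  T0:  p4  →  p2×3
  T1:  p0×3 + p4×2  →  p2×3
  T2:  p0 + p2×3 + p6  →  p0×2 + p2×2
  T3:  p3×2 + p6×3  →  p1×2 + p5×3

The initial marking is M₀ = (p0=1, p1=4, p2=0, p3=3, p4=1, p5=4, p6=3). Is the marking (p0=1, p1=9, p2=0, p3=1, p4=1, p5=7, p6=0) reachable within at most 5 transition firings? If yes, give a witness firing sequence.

NO — not reachable within 5 firings

depth 0: 1 marking
depth 1: 3 markings reached so far
depth 2: 5 markings reached so far
depth 3: 5 markings reached so far
(frontier empty at depth 3; search complete)
target is not among the 5 markings reachable within 5 steps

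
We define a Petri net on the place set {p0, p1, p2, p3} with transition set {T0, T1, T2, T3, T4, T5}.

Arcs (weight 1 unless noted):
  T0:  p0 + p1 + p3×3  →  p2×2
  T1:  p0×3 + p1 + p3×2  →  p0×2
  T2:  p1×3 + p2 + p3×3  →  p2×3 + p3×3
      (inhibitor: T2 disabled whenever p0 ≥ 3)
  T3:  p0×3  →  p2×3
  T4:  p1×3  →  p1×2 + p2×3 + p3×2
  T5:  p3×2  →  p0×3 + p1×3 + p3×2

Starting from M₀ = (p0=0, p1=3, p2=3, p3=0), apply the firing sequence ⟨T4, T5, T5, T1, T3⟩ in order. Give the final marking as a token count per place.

step 1: fire T4:  (p0=0, p1=3, p2=3, p3=0) → (p0=0, p1=2, p2=6, p3=2)
step 2: fire T5:  (p0=0, p1=2, p2=6, p3=2) → (p0=3, p1=5, p2=6, p3=2)
step 3: fire T5:  (p0=3, p1=5, p2=6, p3=2) → (p0=6, p1=8, p2=6, p3=2)
step 4: fire T1:  (p0=6, p1=8, p2=6, p3=2) → (p0=5, p1=7, p2=6, p3=0)
step 5: fire T3:  (p0=5, p1=7, p2=6, p3=0) → (p0=2, p1=7, p2=9, p3=0)

(p0=2, p1=7, p2=9, p3=0)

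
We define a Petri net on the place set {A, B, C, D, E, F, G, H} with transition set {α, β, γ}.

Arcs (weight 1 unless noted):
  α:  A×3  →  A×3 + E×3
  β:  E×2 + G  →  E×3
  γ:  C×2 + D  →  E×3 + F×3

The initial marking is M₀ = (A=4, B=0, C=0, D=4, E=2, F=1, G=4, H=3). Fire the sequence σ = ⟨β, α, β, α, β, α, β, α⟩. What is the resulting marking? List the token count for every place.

(A=4, B=0, C=0, D=4, E=18, F=1, G=0, H=3)

step 1: fire β:  (A=4, B=0, C=0, D=4, E=2, F=1, G=4, H=3) → (A=4, B=0, C=0, D=4, E=3, F=1, G=3, H=3)
step 2: fire α:  (A=4, B=0, C=0, D=4, E=3, F=1, G=3, H=3) → (A=4, B=0, C=0, D=4, E=6, F=1, G=3, H=3)
step 3: fire β:  (A=4, B=0, C=0, D=4, E=6, F=1, G=3, H=3) → (A=4, B=0, C=0, D=4, E=7, F=1, G=2, H=3)
step 4: fire α:  (A=4, B=0, C=0, D=4, E=7, F=1, G=2, H=3) → (A=4, B=0, C=0, D=4, E=10, F=1, G=2, H=3)
step 5: fire β:  (A=4, B=0, C=0, D=4, E=10, F=1, G=2, H=3) → (A=4, B=0, C=0, D=4, E=11, F=1, G=1, H=3)
step 6: fire α:  (A=4, B=0, C=0, D=4, E=11, F=1, G=1, H=3) → (A=4, B=0, C=0, D=4, E=14, F=1, G=1, H=3)
step 7: fire β:  (A=4, B=0, C=0, D=4, E=14, F=1, G=1, H=3) → (A=4, B=0, C=0, D=4, E=15, F=1, G=0, H=3)
step 8: fire α:  (A=4, B=0, C=0, D=4, E=15, F=1, G=0, H=3) → (A=4, B=0, C=0, D=4, E=18, F=1, G=0, H=3)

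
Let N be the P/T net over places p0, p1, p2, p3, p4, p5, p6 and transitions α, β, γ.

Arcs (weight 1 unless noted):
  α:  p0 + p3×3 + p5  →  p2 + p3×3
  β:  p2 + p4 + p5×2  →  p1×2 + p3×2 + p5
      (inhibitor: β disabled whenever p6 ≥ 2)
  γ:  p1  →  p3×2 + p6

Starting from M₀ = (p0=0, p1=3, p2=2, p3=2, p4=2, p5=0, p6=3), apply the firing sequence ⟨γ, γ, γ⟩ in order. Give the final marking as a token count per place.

(p0=0, p1=0, p2=2, p3=8, p4=2, p5=0, p6=6)

step 1: fire γ:  (p0=0, p1=3, p2=2, p3=2, p4=2, p5=0, p6=3) → (p0=0, p1=2, p2=2, p3=4, p4=2, p5=0, p6=4)
step 2: fire γ:  (p0=0, p1=2, p2=2, p3=4, p4=2, p5=0, p6=4) → (p0=0, p1=1, p2=2, p3=6, p4=2, p5=0, p6=5)
step 3: fire γ:  (p0=0, p1=1, p2=2, p3=6, p4=2, p5=0, p6=5) → (p0=0, p1=0, p2=2, p3=8, p4=2, p5=0, p6=6)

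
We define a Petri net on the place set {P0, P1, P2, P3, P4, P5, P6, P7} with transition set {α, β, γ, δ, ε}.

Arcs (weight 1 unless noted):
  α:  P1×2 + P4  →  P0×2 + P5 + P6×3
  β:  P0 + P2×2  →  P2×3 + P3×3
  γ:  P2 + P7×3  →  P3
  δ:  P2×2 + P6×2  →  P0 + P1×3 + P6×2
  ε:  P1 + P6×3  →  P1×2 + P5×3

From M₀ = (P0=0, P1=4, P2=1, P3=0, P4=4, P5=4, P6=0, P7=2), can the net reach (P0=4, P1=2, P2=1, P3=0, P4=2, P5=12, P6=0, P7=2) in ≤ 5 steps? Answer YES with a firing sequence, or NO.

YES — reachable via ⟨α, ε, α, ε⟩ (4 firings)

step 1: fire α:  (P0=0, P1=4, P2=1, P3=0, P4=4, P5=4, P6=0, P7=2) → (P0=2, P1=2, P2=1, P3=0, P4=3, P5=5, P6=3, P7=2)
step 2: fire ε:  (P0=2, P1=2, P2=1, P3=0, P4=3, P5=5, P6=3, P7=2) → (P0=2, P1=3, P2=1, P3=0, P4=3, P5=8, P6=0, P7=2)
step 3: fire α:  (P0=2, P1=3, P2=1, P3=0, P4=3, P5=8, P6=0, P7=2) → (P0=4, P1=1, P2=1, P3=0, P4=2, P5=9, P6=3, P7=2)
step 4: fire ε:  (P0=4, P1=1, P2=1, P3=0, P4=2, P5=9, P6=3, P7=2) → (P0=4, P1=2, P2=1, P3=0, P4=2, P5=12, P6=0, P7=2)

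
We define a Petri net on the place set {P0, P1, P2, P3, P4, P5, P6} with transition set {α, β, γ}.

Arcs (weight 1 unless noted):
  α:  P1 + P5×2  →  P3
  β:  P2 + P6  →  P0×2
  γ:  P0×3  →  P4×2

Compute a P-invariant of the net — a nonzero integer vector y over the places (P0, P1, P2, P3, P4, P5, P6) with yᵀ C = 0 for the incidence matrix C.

y = (P0:0, P1:1, P2:0, P3:1, P4:0, P5:0, P6:0)

Incidence matrix C (rows=places, cols=transitions):
        α    β    γ
   P0   0    2   -3
   P1  -1    0    0
   P2   0   -1    0
   P3   1    0    0
   P4   0    0    2
   P5  -2    0    0
   P6   0   -1    0

Candidate y = [0, 1, 0, 1, 0, 0, 0]; check y·C column-wise:
  col α: 1·-1 + 1·1 + 0·-2 = 0
  col β: 0·2 + 1·0 + 0·-1 + 1·0 + 0·-1 = 0
  col γ: 0·-3 + 1·0 + 1·0 + 0·2 = 0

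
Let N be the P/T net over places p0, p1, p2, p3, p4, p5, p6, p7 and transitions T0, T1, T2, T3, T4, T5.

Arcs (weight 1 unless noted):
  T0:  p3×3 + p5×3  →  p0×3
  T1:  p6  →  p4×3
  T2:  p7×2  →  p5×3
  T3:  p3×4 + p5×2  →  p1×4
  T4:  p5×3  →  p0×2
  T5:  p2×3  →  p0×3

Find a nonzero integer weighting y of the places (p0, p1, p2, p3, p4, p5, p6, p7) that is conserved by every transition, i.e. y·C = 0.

Incidence matrix C (rows=places, cols=transitions):
       T0   T1   T2   T3   T4   T5
   p0   3    0    0    0    2    3
   p1   0    0    0    4    0    0
   p2   0    0    0    0    0   -3
   p3  -3    0    0   -4    0    0
   p4   0    3    0    0    0    0
   p5  -3    0    3   -2   -3    0
   p6   0   -1    0    0    0    0
   p7   0    0   -2    0    0    0

Candidate y = [0, 0, 0, 0, 1, 0, 3, 0]; check y·C column-wise:
  col T0: 0·3 + 0·-3 + 1·0 + 0·-3 + 3·0 = 0
  col T1: 1·3 + 3·-1 = 0
  col T2: 1·0 + 0·3 + 3·0 + 0·-2 = 0
  col T3: 0·4 + 0·-4 + 1·0 + 0·-2 + 3·0 = 0
  col T4: 0·2 + 1·0 + 0·-3 + 3·0 = 0
  col T5: 0·3 + 0·-3 + 1·0 + 3·0 = 0

y = (p0:0, p1:0, p2:0, p3:0, p4:1, p5:0, p6:3, p7:0)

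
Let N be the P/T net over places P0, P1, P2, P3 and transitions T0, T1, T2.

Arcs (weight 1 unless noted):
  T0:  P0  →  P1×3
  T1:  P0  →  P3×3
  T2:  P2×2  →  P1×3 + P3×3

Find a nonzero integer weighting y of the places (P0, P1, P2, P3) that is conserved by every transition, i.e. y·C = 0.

Incidence matrix C (rows=places, cols=transitions):
       T0   T1   T2
   P0  -1   -1    0
   P1   3    0    3
   P2   0    0   -2
   P3   0    3    3

Candidate y = [3, 1, 3, 1]; check y·C column-wise:
  col T0: 3·-1 + 1·3 + 3·0 + 1·0 = 0
  col T1: 3·-1 + 1·0 + 3·0 + 1·3 = 0
  col T2: 3·0 + 1·3 + 3·-2 + 1·3 = 0

y = (P0:3, P1:1, P2:3, P3:1)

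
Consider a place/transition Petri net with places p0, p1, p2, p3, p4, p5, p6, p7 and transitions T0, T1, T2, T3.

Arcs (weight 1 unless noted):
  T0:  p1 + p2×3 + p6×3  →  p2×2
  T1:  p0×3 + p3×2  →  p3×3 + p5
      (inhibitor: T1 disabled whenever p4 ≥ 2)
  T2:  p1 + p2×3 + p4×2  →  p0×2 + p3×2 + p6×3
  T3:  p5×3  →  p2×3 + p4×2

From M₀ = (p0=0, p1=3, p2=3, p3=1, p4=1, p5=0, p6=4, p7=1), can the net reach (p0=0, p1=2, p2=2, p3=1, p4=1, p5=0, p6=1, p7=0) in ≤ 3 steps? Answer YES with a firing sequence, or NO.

depth 0: 1 marking
depth 1: 2 markings reached so far
depth 2: 2 markings reached so far
(frontier empty at depth 2; search complete)
target is not among the 2 markings reachable within 3 steps

NO — not reachable within 3 firings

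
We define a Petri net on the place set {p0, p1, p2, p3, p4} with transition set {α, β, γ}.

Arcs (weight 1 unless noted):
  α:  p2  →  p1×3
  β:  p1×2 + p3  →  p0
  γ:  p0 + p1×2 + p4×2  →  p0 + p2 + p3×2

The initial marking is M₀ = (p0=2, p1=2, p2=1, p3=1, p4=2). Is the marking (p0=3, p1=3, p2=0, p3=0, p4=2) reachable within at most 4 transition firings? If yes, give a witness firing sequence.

step 1: fire α:  (p0=2, p1=2, p2=1, p3=1, p4=2) → (p0=2, p1=5, p2=0, p3=1, p4=2)
step 2: fire β:  (p0=2, p1=5, p2=0, p3=1, p4=2) → (p0=3, p1=3, p2=0, p3=0, p4=2)

YES — reachable via ⟨α, β⟩ (2 firings)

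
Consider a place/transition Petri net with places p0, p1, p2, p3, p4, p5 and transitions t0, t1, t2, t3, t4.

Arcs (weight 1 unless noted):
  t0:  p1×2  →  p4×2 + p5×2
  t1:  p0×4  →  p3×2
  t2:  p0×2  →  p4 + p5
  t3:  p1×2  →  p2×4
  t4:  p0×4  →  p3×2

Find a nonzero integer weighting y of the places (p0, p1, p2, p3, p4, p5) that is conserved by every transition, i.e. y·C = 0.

y = (p0:1, p1:2, p2:1, p3:2, p4:2, p5:0)

Incidence matrix C (rows=places, cols=transitions):
       t0   t1   t2   t3   t4
   p0   0   -4   -2    0   -4
   p1  -2    0    0   -2    0
   p2   0    0    0    4    0
   p3   0    2    0    0    2
   p4   2    0    1    0    0
   p5   2    0    1    0    0

Candidate y = [1, 2, 1, 2, 2, 0]; check y·C column-wise:
  col t0: 1·0 + 2·-2 + 1·0 + 2·0 + 2·2 + 0·2 = 0
  col t1: 1·-4 + 2·0 + 1·0 + 2·2 + 2·0 = 0
  col t2: 1·-2 + 2·0 + 1·0 + 2·0 + 2·1 + 0·1 = 0
  col t3: 1·0 + 2·-2 + 1·4 + 2·0 + 2·0 = 0
  col t4: 1·-4 + 2·0 + 1·0 + 2·2 + 2·0 = 0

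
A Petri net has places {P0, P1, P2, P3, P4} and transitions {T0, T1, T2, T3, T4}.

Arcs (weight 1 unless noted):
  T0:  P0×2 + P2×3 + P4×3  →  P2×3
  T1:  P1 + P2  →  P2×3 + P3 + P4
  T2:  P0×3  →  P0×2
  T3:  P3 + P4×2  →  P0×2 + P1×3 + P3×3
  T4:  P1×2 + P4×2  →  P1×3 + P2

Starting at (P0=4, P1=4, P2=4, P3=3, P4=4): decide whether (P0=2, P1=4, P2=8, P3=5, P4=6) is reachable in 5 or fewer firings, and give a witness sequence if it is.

NO — not reachable within 5 firings

depth 0: 1 marking
depth 1: 6 markings reached so far
depth 2: 18 markings reached so far
depth 3: 38 markings reached so far
depth 4: 65 markings reached so far
depth 5: 100 markings reached so far
target is not among the 100 markings reachable within 5 steps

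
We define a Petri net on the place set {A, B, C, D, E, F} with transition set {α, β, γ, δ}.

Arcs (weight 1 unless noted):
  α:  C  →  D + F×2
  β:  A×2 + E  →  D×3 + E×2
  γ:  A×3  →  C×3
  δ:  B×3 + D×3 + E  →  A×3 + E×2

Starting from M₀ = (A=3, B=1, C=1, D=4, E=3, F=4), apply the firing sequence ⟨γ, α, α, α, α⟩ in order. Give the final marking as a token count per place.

step 1: fire γ:  (A=3, B=1, C=1, D=4, E=3, F=4) → (A=0, B=1, C=4, D=4, E=3, F=4)
step 2: fire α:  (A=0, B=1, C=4, D=4, E=3, F=4) → (A=0, B=1, C=3, D=5, E=3, F=6)
step 3: fire α:  (A=0, B=1, C=3, D=5, E=3, F=6) → (A=0, B=1, C=2, D=6, E=3, F=8)
step 4: fire α:  (A=0, B=1, C=2, D=6, E=3, F=8) → (A=0, B=1, C=1, D=7, E=3, F=10)
step 5: fire α:  (A=0, B=1, C=1, D=7, E=3, F=10) → (A=0, B=1, C=0, D=8, E=3, F=12)

(A=0, B=1, C=0, D=8, E=3, F=12)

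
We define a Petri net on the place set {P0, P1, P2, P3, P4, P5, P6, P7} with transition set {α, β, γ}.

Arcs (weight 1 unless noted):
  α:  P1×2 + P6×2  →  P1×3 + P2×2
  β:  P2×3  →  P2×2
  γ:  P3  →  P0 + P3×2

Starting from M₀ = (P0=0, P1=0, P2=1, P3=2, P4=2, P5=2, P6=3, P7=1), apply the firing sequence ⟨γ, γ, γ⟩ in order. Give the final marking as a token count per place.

(P0=3, P1=0, P2=1, P3=5, P4=2, P5=2, P6=3, P7=1)

step 1: fire γ:  (P0=0, P1=0, P2=1, P3=2, P4=2, P5=2, P6=3, P7=1) → (P0=1, P1=0, P2=1, P3=3, P4=2, P5=2, P6=3, P7=1)
step 2: fire γ:  (P0=1, P1=0, P2=1, P3=3, P4=2, P5=2, P6=3, P7=1) → (P0=2, P1=0, P2=1, P3=4, P4=2, P5=2, P6=3, P7=1)
step 3: fire γ:  (P0=2, P1=0, P2=1, P3=4, P4=2, P5=2, P6=3, P7=1) → (P0=3, P1=0, P2=1, P3=5, P4=2, P5=2, P6=3, P7=1)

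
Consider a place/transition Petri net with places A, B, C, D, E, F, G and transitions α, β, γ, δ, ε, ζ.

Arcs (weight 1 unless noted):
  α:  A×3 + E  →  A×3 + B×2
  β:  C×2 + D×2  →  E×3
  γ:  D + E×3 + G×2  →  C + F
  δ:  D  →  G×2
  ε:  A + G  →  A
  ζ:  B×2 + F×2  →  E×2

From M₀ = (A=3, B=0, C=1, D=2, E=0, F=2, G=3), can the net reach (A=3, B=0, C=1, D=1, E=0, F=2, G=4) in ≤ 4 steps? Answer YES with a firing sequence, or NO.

step 1: fire δ:  (A=3, B=0, C=1, D=2, E=0, F=2, G=3) → (A=3, B=0, C=1, D=1, E=0, F=2, G=5)
step 2: fire ε:  (A=3, B=0, C=1, D=1, E=0, F=2, G=5) → (A=3, B=0, C=1, D=1, E=0, F=2, G=4)

YES — reachable via ⟨δ, ε⟩ (2 firings)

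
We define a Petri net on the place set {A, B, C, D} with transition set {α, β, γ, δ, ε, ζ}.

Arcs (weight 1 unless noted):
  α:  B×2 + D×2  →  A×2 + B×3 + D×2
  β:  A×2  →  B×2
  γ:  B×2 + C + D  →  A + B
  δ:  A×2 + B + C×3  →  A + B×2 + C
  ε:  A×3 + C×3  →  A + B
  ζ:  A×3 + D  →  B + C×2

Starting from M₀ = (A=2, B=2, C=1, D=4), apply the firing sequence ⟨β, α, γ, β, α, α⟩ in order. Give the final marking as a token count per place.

step 1: fire β:  (A=2, B=2, C=1, D=4) → (A=0, B=4, C=1, D=4)
step 2: fire α:  (A=0, B=4, C=1, D=4) → (A=2, B=5, C=1, D=4)
step 3: fire γ:  (A=2, B=5, C=1, D=4) → (A=3, B=4, C=0, D=3)
step 4: fire β:  (A=3, B=4, C=0, D=3) → (A=1, B=6, C=0, D=3)
step 5: fire α:  (A=1, B=6, C=0, D=3) → (A=3, B=7, C=0, D=3)
step 6: fire α:  (A=3, B=7, C=0, D=3) → (A=5, B=8, C=0, D=3)

(A=5, B=8, C=0, D=3)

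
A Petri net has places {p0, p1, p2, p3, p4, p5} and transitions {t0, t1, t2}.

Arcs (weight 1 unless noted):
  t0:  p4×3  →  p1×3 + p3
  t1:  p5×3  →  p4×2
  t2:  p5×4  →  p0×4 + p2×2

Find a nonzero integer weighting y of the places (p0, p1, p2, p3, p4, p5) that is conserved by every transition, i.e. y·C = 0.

y = (p0:1, p1:0, p2:-2, p3:0, p4:0, p5:0)

Incidence matrix C (rows=places, cols=transitions):
       t0   t1   t2
   p0   0    0    4
   p1   3    0    0
   p2   0    0    2
   p3   1    0    0
   p4  -3    2    0
   p5   0   -3   -4

Candidate y = [1, 0, -2, 0, 0, 0]; check y·C column-wise:
  col t0: 1·0 + 0·3 + -2·0 + 0·1 + 0·-3 = 0
  col t1: 1·0 + -2·0 + 0·2 + 0·-3 = 0
  col t2: 1·4 + -2·2 + 0·-4 = 0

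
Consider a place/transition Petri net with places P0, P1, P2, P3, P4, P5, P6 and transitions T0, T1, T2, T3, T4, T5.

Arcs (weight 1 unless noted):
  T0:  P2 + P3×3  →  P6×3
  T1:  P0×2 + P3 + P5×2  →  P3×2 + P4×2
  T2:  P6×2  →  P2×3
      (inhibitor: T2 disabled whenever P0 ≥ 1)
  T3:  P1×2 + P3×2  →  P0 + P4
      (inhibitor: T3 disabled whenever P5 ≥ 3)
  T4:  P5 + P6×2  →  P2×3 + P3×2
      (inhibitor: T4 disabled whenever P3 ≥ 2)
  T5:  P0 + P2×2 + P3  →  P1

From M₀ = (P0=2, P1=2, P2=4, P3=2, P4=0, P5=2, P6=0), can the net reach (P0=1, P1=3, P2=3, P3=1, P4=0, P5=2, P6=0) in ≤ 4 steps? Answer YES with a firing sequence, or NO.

depth 0: 1 marking
depth 1: 4 markings reached so far
depth 2: 7 markings reached so far
depth 3: 9 markings reached so far
depth 4: 9 markings reached so far
(frontier empty at depth 4; search complete)
target is not among the 9 markings reachable within 4 steps

NO — not reachable within 4 firings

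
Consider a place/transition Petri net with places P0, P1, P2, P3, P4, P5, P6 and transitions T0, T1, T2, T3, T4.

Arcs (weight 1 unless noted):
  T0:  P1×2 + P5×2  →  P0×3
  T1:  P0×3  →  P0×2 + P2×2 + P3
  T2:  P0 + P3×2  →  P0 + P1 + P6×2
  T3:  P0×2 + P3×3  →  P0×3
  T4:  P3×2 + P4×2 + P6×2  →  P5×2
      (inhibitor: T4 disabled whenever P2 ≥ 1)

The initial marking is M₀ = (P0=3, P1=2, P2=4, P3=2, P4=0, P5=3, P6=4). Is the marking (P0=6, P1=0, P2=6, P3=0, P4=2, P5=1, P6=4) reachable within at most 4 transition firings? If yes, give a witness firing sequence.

depth 0: 1 marking
depth 1: 4 markings reached so far
depth 2: 8 markings reached so far
depth 3: 12 markings reached so far
depth 4: 15 markings reached so far
target is not among the 15 markings reachable within 4 steps

NO — not reachable within 4 firings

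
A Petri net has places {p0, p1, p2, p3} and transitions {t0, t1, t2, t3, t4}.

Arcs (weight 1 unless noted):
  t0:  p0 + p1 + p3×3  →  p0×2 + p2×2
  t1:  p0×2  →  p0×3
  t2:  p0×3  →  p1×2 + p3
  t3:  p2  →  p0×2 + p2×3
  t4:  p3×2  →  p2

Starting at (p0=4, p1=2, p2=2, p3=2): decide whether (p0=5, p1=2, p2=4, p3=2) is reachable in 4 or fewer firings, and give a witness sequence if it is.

depth 0: 1 marking
depth 1: 5 markings reached so far
depth 2: 14 markings reached so far
depth 3: 29 markings reached so far
depth 4: 54 markings reached so far
target is not among the 54 markings reachable within 4 steps

NO — not reachable within 4 firings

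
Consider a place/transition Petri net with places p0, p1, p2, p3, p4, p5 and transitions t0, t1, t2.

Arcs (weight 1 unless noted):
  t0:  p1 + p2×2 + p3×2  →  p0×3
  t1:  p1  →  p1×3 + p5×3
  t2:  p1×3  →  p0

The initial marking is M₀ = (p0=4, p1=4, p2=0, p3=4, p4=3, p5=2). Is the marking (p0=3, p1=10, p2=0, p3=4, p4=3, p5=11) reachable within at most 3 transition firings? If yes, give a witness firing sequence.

NO — not reachable within 3 firings

depth 0: 1 marking
depth 1: 3 markings reached so far
depth 2: 5 markings reached so far
depth 3: 8 markings reached so far
target is not among the 8 markings reachable within 3 steps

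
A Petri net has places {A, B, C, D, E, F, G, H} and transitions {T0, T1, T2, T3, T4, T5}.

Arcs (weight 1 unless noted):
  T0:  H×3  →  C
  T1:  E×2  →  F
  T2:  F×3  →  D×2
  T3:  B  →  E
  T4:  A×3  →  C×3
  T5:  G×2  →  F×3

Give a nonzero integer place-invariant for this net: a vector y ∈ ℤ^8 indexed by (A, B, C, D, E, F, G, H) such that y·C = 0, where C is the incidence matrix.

y = (A:0, B:1, C:0, D:3, E:1, F:2, G:3, H:0)

Incidence matrix C (rows=places, cols=transitions):
       T0   T1   T2   T3   T4   T5
    A   0    0    0    0   -3    0
    B   0    0    0   -1    0    0
    C   1    0    0    0    3    0
    D   0    0    2    0    0    0
    E   0   -2    0    1    0    0
    F   0    1   -3    0    0    3
    G   0    0    0    0    0   -2
    H  -3    0    0    0    0    0

Candidate y = [0, 1, 0, 3, 1, 2, 3, 0]; check y·C column-wise:
  col T0: 1·0 + 0·1 + 3·0 + 1·0 + 2·0 + 3·0 + 0·-3 = 0
  col T1: 1·0 + 3·0 + 1·-2 + 2·1 + 3·0 = 0
  col T2: 1·0 + 3·2 + 1·0 + 2·-3 + 3·0 = 0
  col T3: 1·-1 + 3·0 + 1·1 + 2·0 + 3·0 = 0
  col T4: 0·-3 + 1·0 + 0·3 + 3·0 + 1·0 + 2·0 + 3·0 = 0
  col T5: 1·0 + 3·0 + 1·0 + 2·3 + 3·-2 = 0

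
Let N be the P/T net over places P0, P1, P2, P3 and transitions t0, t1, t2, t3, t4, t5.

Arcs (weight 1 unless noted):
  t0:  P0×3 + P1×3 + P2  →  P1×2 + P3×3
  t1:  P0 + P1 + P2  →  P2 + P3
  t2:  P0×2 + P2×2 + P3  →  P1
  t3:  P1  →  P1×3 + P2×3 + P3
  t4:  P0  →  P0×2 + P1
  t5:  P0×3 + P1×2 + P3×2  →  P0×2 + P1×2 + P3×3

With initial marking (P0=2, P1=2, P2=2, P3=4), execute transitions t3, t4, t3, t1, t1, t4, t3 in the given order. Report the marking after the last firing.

step 1: fire t3:  (P0=2, P1=2, P2=2, P3=4) → (P0=2, P1=4, P2=5, P3=5)
step 2: fire t4:  (P0=2, P1=4, P2=5, P3=5) → (P0=3, P1=5, P2=5, P3=5)
step 3: fire t3:  (P0=3, P1=5, P2=5, P3=5) → (P0=3, P1=7, P2=8, P3=6)
step 4: fire t1:  (P0=3, P1=7, P2=8, P3=6) → (P0=2, P1=6, P2=8, P3=7)
step 5: fire t1:  (P0=2, P1=6, P2=8, P3=7) → (P0=1, P1=5, P2=8, P3=8)
step 6: fire t4:  (P0=1, P1=5, P2=8, P3=8) → (P0=2, P1=6, P2=8, P3=8)
step 7: fire t3:  (P0=2, P1=6, P2=8, P3=8) → (P0=2, P1=8, P2=11, P3=9)

(P0=2, P1=8, P2=11, P3=9)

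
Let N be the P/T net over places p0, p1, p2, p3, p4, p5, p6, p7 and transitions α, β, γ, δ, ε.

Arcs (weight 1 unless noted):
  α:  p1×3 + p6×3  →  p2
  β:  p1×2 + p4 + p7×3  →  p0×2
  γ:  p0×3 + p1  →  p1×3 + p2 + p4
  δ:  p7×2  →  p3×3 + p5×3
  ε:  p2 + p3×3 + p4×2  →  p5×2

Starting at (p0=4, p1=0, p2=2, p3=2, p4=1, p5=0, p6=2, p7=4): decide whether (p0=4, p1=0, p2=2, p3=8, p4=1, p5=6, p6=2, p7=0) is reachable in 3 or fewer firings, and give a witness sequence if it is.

step 1: fire δ:  (p0=4, p1=0, p2=2, p3=2, p4=1, p5=0, p6=2, p7=4) → (p0=4, p1=0, p2=2, p3=5, p4=1, p5=3, p6=2, p7=2)
step 2: fire δ:  (p0=4, p1=0, p2=2, p3=5, p4=1, p5=3, p6=2, p7=2) → (p0=4, p1=0, p2=2, p3=8, p4=1, p5=6, p6=2, p7=0)

YES — reachable via ⟨δ, δ⟩ (2 firings)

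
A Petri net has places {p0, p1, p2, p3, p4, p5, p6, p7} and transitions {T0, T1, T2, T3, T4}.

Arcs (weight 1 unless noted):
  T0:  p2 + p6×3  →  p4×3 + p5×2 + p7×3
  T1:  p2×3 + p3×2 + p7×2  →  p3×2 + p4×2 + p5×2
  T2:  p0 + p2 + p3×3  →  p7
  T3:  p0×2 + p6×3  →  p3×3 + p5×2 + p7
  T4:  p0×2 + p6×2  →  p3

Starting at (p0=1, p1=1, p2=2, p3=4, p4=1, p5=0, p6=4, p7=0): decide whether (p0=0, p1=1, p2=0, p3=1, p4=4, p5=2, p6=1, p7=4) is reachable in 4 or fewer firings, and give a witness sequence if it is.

step 1: fire T0:  (p0=1, p1=1, p2=2, p3=4, p4=1, p5=0, p6=4, p7=0) → (p0=1, p1=1, p2=1, p3=4, p4=4, p5=2, p6=1, p7=3)
step 2: fire T2:  (p0=1, p1=1, p2=1, p3=4, p4=4, p5=2, p6=1, p7=3) → (p0=0, p1=1, p2=0, p3=1, p4=4, p5=2, p6=1, p7=4)

YES — reachable via ⟨T0, T2⟩ (2 firings)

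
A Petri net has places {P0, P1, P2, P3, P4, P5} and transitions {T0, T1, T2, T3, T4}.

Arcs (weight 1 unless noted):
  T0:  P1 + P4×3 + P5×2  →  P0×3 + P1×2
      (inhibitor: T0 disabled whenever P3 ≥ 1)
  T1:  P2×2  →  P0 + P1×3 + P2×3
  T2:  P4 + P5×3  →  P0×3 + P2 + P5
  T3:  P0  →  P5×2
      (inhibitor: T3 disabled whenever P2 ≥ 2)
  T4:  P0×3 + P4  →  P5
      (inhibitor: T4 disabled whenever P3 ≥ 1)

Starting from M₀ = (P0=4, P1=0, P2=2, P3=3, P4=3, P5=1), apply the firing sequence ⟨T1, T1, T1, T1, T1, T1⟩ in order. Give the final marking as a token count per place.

(P0=10, P1=18, P2=8, P3=3, P4=3, P5=1)

step 1: fire T1:  (P0=4, P1=0, P2=2, P3=3, P4=3, P5=1) → (P0=5, P1=3, P2=3, P3=3, P4=3, P5=1)
step 2: fire T1:  (P0=5, P1=3, P2=3, P3=3, P4=3, P5=1) → (P0=6, P1=6, P2=4, P3=3, P4=3, P5=1)
step 3: fire T1:  (P0=6, P1=6, P2=4, P3=3, P4=3, P5=1) → (P0=7, P1=9, P2=5, P3=3, P4=3, P5=1)
step 4: fire T1:  (P0=7, P1=9, P2=5, P3=3, P4=3, P5=1) → (P0=8, P1=12, P2=6, P3=3, P4=3, P5=1)
step 5: fire T1:  (P0=8, P1=12, P2=6, P3=3, P4=3, P5=1) → (P0=9, P1=15, P2=7, P3=3, P4=3, P5=1)
step 6: fire T1:  (P0=9, P1=15, P2=7, P3=3, P4=3, P5=1) → (P0=10, P1=18, P2=8, P3=3, P4=3, P5=1)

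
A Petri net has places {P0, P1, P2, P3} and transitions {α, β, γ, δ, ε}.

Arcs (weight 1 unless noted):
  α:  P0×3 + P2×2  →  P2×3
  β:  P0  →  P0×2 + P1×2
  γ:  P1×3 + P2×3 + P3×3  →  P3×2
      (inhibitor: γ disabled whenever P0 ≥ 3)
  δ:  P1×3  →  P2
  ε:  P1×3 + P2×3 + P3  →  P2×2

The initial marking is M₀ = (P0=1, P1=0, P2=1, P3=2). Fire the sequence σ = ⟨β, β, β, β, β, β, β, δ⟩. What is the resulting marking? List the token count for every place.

step 1: fire β:  (P0=1, P1=0, P2=1, P3=2) → (P0=2, P1=2, P2=1, P3=2)
step 2: fire β:  (P0=2, P1=2, P2=1, P3=2) → (P0=3, P1=4, P2=1, P3=2)
step 3: fire β:  (P0=3, P1=4, P2=1, P3=2) → (P0=4, P1=6, P2=1, P3=2)
step 4: fire β:  (P0=4, P1=6, P2=1, P3=2) → (P0=5, P1=8, P2=1, P3=2)
step 5: fire β:  (P0=5, P1=8, P2=1, P3=2) → (P0=6, P1=10, P2=1, P3=2)
step 6: fire β:  (P0=6, P1=10, P2=1, P3=2) → (P0=7, P1=12, P2=1, P3=2)
step 7: fire β:  (P0=7, P1=12, P2=1, P3=2) → (P0=8, P1=14, P2=1, P3=2)
step 8: fire δ:  (P0=8, P1=14, P2=1, P3=2) → (P0=8, P1=11, P2=2, P3=2)

(P0=8, P1=11, P2=2, P3=2)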